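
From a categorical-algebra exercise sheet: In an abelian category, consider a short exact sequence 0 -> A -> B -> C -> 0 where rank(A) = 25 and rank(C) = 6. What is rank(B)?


For a short exact sequence 0 -> A -> B -> C -> 0,
rank is additive: rank(B) = rank(A) + rank(C).
rank(B) = 25 + 6 = 31

31


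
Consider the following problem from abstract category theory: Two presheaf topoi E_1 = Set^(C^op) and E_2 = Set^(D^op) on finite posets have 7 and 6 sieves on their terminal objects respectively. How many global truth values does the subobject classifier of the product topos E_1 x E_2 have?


In a product of presheaf topoi E_1 x E_2, the subobject classifier
is Omega = Omega_1 x Omega_2 (componentwise), so
|Omega(top)| = |Omega_1(top_1)| * |Omega_2(top_2)|.
= 7 * 6 = 42.

42


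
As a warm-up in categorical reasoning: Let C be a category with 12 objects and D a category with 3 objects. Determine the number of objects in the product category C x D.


The product category C x D has objects that are pairs (c, d).
Number of pairs = |Ob(C)| * |Ob(D)| = 12 * 3 = 36

36


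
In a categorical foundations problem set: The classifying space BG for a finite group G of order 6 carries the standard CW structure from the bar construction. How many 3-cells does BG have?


In the bar-construction CW model of BG, the n-cells are indexed by
n-tuples [g_1|...|g_n] of non-identity elements of G (degenerate
simplices with some g_i = e do not contribute cells), so there are
(|G| - 1)^n n-cells.
For dim = 3 with |G| = 6:
cells = (6 - 1)^3 = 5^3 = 125

125


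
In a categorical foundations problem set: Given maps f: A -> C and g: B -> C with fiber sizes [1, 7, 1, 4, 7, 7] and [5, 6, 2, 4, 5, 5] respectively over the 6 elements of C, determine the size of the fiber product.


The pullback A x_C B consists of pairs (a, b) with f(a) = g(b).
For each element c in C, the fiber product has |f^-1(c)| * |g^-1(c)| elements.
Summing over C: 1 * 5 + 7 * 6 + 1 * 2 + 4 * 4 + 7 * 5 + 7 * 5
= 5 + 42 + 2 + 16 + 35 + 35 = 135

135


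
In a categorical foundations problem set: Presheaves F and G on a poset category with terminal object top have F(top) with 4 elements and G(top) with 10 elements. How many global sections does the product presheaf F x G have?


Global sections of a presheaf on a poset with terminal top satisfy
Gamma(H) ~ H(top). Presheaves admit pointwise products, so
(F x G)(top) = F(top) x G(top) (Cartesian product).
|Gamma(F x G)| = |F(top)| * |G(top)| = 4 * 10 = 40.

40


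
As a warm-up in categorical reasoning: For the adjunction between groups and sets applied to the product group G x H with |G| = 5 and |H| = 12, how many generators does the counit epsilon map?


The counit epsilon_K: F(U(K)) -> K of the Free-Forgetful adjunction
maps |K| generators of F(U(K)) into K. For K = G x H (the product group),
|G x H| = |G| * |H|.
Total generators mapped = 5 * 12 = 60.

60


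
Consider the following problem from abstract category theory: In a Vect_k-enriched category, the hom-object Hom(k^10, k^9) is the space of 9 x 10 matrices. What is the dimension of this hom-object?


In Vect-enriched categories, Hom(k^n, k^m) is the space of m x n matrices.
dim(Hom(k^10, k^9)) = 9 * 10 = 90

90


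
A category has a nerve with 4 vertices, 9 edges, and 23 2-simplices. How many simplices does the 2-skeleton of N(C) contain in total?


The 2-skeleton of the nerve N(C) consists of simplices in dimensions 0, 1, 2:
  |N(C)_0| = 4 (objects)
  |N(C)_1| = 9 (morphisms)
  |N(C)_2| = 23 (composable pairs)
Total = 4 + 9 + 23 = 36

36


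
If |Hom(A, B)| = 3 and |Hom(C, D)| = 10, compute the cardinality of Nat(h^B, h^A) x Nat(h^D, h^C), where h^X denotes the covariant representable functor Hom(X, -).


By the Yoneda lemma, Nat(h^B, h^A) is isomorphic to Hom(A, B),
so |Nat(h^B, h^A)| = |Hom(A, B)| and |Nat(h^D, h^C)| = |Hom(C, D)|.
|Hom(A, B)| = 3, |Hom(C, D)| = 10.
|Nat(h^B, h^A) x Nat(h^D, h^C)| = 3 * 10 = 30

30


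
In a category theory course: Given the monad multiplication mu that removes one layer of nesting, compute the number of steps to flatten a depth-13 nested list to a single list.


Each application of mu: T^2 -> T removes one layer of nesting.
Starting at depth 13 (i.e., T^13(X)), we need to reach T(X).
Number of mu applications = 13 - 1 = 12

12


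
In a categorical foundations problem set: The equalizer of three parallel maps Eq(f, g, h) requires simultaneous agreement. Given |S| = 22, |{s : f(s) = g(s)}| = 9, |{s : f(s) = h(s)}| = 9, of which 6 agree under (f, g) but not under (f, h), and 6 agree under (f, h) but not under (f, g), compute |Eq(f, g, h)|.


Eq(f, g, h) is the triple-agreement set: points in S where all three
maps take the same value. Using inclusion-exclusion on the pairwise data:
Pair (f, g) agrees on 9 points; pair (f, h) on 9 points.
Points agreeing under (f, g) but not (f, h) = 6; under (f, h) but not (f, g) = 6.
Triple-agreement = agreement-in-(f, g) minus points that agree under (f, g) but not (f, h):
|Eq(f, g, h)| = 9 - 6 = 3
(cross-check via (f, h): 9 - 6 = 3.)

3


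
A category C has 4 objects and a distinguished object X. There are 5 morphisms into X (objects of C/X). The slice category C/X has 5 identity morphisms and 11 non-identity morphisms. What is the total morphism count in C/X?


In the slice category C/X, objects are morphisms to X.
Identity morphisms: 5 (one per object of C/X).
Non-identity morphisms: 11.
Total = 5 + 11 = 16

16


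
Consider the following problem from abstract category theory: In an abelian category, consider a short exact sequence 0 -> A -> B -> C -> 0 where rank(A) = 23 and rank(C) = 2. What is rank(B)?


For a short exact sequence 0 -> A -> B -> C -> 0,
rank is additive: rank(B) = rank(A) + rank(C).
rank(B) = 23 + 2 = 25

25


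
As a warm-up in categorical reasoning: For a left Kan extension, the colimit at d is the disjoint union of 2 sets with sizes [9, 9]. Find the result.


Pointwise, the left Kan extension (Lan_F H)(d) is the colimit, indexed
by the comma category (F downarrow d), of H composed with the
projection (F downarrow d) -> C. Here that colimit is given
as a coproduct (disjoint union) of sets, so its cardinality is the
sum of the sizes of the summands.
Coproduct of sets with sizes: 9 + 9
= 18

18


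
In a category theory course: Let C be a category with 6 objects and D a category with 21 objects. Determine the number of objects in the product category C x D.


The product category C x D has objects that are pairs (c, d).
Number of pairs = |Ob(C)| * |Ob(D)| = 6 * 21 = 126

126


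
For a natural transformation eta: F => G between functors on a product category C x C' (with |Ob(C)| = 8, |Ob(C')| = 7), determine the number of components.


A natural transformation eta: F => G assigns one component morphism per
object of the domain category.
The domain is the product category C x C', so
|Ob(C x C')| = |Ob(C)| * |Ob(C')| = 8 * 7 = 56.
Therefore eta has 56 component morphisms.

56


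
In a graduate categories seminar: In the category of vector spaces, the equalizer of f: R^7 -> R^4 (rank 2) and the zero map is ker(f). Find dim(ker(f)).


The equalizer of f and the zero map is ker(f).
By the rank-nullity theorem: dim(ker(f)) = dim(domain) - rank(f).
dim(ker(f)) = 7 - 2 = 5

5


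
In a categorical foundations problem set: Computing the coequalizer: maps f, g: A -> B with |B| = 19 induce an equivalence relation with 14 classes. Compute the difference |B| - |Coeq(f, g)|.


The coequalizer Coeq(f, g) = B / ~ has one element per equivalence class.
|B| = 19, |Coeq(f, g)| = 14.
|B| - |Coeq(f, g)| = 19 - 14 = 5.

5


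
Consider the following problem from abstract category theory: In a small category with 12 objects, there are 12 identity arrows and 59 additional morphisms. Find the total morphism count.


Each object has an identity morphism, giving 12 identities.
Adding the 59 non-identity morphisms:
Total = 12 + 59 = 71

71


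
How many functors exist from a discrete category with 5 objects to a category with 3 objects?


A functor from a discrete category C to D is determined by
where each object maps. Each of the 5 objects of C can map
to any of the 3 objects of D independently.
Number of functors = 3^5 = 243

243


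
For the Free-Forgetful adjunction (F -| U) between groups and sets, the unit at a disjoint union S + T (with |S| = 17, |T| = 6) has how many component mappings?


The unit eta_X: X -> U(F(X)) of the Free-Forgetful adjunction
maps each element of X to a generator of F(X). For X = S + T (disjoint
union in Set), |S + T| = |S| + |T|.
Total mappings = 17 + 6 = 23.

23


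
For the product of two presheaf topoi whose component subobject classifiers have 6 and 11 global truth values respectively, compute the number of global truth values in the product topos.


In a product of presheaf topoi E_1 x E_2, the subobject classifier
is Omega = Omega_1 x Omega_2 (componentwise), so
|Omega(top)| = |Omega_1(top_1)| * |Omega_2(top_2)|.
= 6 * 11 = 66.

66


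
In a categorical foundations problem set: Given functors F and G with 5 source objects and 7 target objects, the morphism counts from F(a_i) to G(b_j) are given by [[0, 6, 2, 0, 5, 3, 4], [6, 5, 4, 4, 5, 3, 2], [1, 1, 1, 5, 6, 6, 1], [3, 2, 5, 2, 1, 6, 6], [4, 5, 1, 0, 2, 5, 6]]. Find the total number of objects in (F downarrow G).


Objects of (F downarrow G) are triples (a, b, h: F(a)->G(b)).
The count equals the sum of all entries in the hom-matrix.
sum(row 0) = 20
sum(row 1) = 29
sum(row 2) = 21
sum(row 3) = 25
sum(row 4) = 23
Grand total = 118

118


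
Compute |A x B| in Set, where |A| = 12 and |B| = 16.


In Set, the product A x B is the Cartesian product.
By the universal property, |A x B| = |A| * |B|.
|A x B| = 12 * 16 = 192

192


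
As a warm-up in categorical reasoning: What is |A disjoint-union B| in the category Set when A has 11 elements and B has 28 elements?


In Set, the coproduct A + B is the disjoint union.
|A + B| = |A| + |B| = 11 + 28 = 39

39


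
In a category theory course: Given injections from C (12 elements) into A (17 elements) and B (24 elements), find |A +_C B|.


The pushout A +_C B identifies the images of C in A and B.
|A +_C B| = |A| + |B| - |C| (for injections).
= 17 + 24 - 12 = 29

29


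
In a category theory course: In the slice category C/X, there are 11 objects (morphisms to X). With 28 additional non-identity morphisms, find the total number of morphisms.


In the slice category C/X, objects are morphisms to X.
Identity morphisms: 11 (one per object of C/X).
Non-identity morphisms: 28.
Total = 11 + 28 = 39

39


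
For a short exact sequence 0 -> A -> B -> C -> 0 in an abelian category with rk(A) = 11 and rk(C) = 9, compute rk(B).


For a short exact sequence 0 -> A -> B -> C -> 0,
rank is additive: rank(B) = rank(A) + rank(C).
rank(B) = 11 + 9 = 20

20


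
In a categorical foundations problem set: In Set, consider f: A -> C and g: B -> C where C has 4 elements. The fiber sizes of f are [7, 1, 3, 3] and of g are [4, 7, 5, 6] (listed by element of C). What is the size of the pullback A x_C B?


The pullback A x_C B consists of pairs (a, b) with f(a) = g(b).
For each element c in C, the fiber product has |f^-1(c)| * |g^-1(c)| elements.
Summing over C: 7 * 4 + 1 * 7 + 3 * 5 + 3 * 6
= 28 + 7 + 15 + 18 = 68

68


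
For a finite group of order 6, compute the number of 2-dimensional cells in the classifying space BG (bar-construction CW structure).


In the bar-construction CW model of BG, the n-cells are indexed by
n-tuples [g_1|...|g_n] of non-identity elements of G (degenerate
simplices with some g_i = e do not contribute cells), so there are
(|G| - 1)^n n-cells.
For dim = 2 with |G| = 6:
cells = (6 - 1)^2 = 5^2 = 25

25


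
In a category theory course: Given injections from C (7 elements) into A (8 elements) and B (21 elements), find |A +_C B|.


The pushout A +_C B identifies the images of C in A and B.
|A +_C B| = |A| + |B| - |C| (for injections).
= 8 + 21 - 7 = 22

22


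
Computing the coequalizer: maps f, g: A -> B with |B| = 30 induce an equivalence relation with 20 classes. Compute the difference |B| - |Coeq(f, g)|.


The coequalizer Coeq(f, g) = B / ~ has one element per equivalence class.
|B| = 30, |Coeq(f, g)| = 20.
|B| - |Coeq(f, g)| = 30 - 20 = 10.

10


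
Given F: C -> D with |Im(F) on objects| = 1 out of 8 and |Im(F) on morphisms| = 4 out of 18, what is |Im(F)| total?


The image of F consists of distinct objects and distinct morphisms.
|Im(F)| on objects = 1
|Im(F)| on morphisms = 4
Total image cardinality = 1 + 4 = 5

5


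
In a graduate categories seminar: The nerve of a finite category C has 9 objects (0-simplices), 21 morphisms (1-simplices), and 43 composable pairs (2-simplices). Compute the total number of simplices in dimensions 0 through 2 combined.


The 2-skeleton of the nerve N(C) consists of simplices in dimensions 0, 1, 2:
  |N(C)_0| = 9 (objects)
  |N(C)_1| = 21 (morphisms)
  |N(C)_2| = 43 (composable pairs)
Total = 9 + 21 + 43 = 73

73


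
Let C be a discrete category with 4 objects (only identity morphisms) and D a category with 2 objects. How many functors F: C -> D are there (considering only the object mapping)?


A functor from a discrete category C to D is determined by
where each object maps. Each of the 4 objects of C can map
to any of the 2 objects of D independently.
Number of functors = 2^4 = 16

16


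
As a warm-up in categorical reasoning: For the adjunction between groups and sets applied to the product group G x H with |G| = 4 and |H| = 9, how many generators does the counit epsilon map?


The counit epsilon_K: F(U(K)) -> K of the Free-Forgetful adjunction
maps |K| generators of F(U(K)) into K. For K = G x H (the product group),
|G x H| = |G| * |H|.
Total generators mapped = 4 * 9 = 36.

36


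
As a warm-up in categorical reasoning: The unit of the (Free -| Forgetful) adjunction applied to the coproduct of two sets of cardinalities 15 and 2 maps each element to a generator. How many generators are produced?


The unit eta_X: X -> U(F(X)) of the Free-Forgetful adjunction
maps each element of X to a generator of F(X). For X = S + T (disjoint
union in Set), |S + T| = |S| + |T|.
Total mappings = 15 + 2 = 17.

17


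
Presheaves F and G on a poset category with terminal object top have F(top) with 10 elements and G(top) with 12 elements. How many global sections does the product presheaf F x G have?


Global sections of a presheaf on a poset with terminal top satisfy
Gamma(H) ~ H(top). Presheaves admit pointwise products, so
(F x G)(top) = F(top) x G(top) (Cartesian product).
|Gamma(F x G)| = |F(top)| * |G(top)| = 10 * 12 = 120.

120


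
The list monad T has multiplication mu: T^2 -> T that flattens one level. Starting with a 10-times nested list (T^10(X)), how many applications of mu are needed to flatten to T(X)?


Each application of mu: T^2 -> T removes one layer of nesting.
Starting at depth 10 (i.e., T^10(X)), we need to reach T(X).
Number of mu applications = 10 - 1 = 9

9


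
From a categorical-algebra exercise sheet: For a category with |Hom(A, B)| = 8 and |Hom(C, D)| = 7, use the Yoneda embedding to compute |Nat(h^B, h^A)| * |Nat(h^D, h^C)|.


By the Yoneda lemma, Nat(h^B, h^A) is isomorphic to Hom(A, B),
so |Nat(h^B, h^A)| = |Hom(A, B)| and |Nat(h^D, h^C)| = |Hom(C, D)|.
|Hom(A, B)| = 8, |Hom(C, D)| = 7.
|Nat(h^B, h^A) x Nat(h^D, h^C)| = 8 * 7 = 56

56


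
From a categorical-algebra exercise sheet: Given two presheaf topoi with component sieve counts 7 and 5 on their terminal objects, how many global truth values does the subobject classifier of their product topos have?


In a product of presheaf topoi E_1 x E_2, the subobject classifier
is Omega = Omega_1 x Omega_2 (componentwise), so
|Omega(top)| = |Omega_1(top_1)| * |Omega_2(top_2)|.
= 7 * 5 = 35.

35


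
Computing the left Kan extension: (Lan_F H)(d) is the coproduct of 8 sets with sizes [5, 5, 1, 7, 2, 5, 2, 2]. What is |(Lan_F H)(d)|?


Pointwise, the left Kan extension (Lan_F H)(d) is the colimit, indexed
by the comma category (F downarrow d), of H composed with the
projection (F downarrow d) -> C. Here that colimit is given
as a coproduct (disjoint union) of sets, so its cardinality is the
sum of the sizes of the summands.
Coproduct of sets with sizes: 5 + 5 + 1 + 7 + 2 + 5 + 2 + 2
= 29

29


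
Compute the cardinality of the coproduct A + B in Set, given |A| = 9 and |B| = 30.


In Set, the coproduct A + B is the disjoint union.
|A + B| = |A| + |B| = 9 + 30 = 39

39


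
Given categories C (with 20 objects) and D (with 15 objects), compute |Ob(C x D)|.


The product category C x D has objects that are pairs (c, d).
Number of pairs = |Ob(C)| * |Ob(D)| = 20 * 15 = 300

300


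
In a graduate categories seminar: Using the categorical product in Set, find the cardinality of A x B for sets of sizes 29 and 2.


In Set, the product A x B is the Cartesian product.
By the universal property, |A x B| = |A| * |B|.
|A x B| = 29 * 2 = 58

58


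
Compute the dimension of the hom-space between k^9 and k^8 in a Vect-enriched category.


In Vect-enriched categories, Hom(k^n, k^m) is the space of m x n matrices.
dim(Hom(k^9, k^8)) = 8 * 9 = 72

72


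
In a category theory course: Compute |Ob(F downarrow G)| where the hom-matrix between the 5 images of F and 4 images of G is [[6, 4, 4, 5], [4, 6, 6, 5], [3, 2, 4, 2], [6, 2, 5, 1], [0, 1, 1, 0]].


Objects of (F downarrow G) are triples (a, b, h: F(a)->G(b)).
The count equals the sum of all entries in the hom-matrix.
sum(row 0) = 19
sum(row 1) = 21
sum(row 2) = 11
sum(row 3) = 14
sum(row 4) = 2
Grand total = 67

67


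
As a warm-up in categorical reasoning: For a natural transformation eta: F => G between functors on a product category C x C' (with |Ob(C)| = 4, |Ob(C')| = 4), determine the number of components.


A natural transformation eta: F => G assigns one component morphism per
object of the domain category.
The domain is the product category C x C', so
|Ob(C x C')| = |Ob(C)| * |Ob(C')| = 4 * 4 = 16.
Therefore eta has 16 component morphisms.

16


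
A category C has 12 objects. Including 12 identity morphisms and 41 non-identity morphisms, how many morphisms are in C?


Each object has an identity morphism, giving 12 identities.
Adding the 41 non-identity morphisms:
Total = 12 + 41 = 53

53


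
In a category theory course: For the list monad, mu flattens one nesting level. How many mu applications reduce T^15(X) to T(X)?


Each application of mu: T^2 -> T removes one layer of nesting.
Starting at depth 15 (i.e., T^15(X)), we need to reach T(X).
Number of mu applications = 15 - 1 = 14

14


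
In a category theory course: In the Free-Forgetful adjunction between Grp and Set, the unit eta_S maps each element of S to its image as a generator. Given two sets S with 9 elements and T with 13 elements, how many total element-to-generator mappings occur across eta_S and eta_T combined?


The unit eta_X: X -> U(F(X)) of the Free-Forgetful adjunction
maps each element of X to a generator of F(X). For X = S + T (disjoint
union in Set), |S + T| = |S| + |T|.
Total mappings = 9 + 13 = 22.

22


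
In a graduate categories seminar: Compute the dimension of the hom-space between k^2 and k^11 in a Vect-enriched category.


In Vect-enriched categories, Hom(k^n, k^m) is the space of m x n matrices.
dim(Hom(k^2, k^11)) = 11 * 2 = 22

22


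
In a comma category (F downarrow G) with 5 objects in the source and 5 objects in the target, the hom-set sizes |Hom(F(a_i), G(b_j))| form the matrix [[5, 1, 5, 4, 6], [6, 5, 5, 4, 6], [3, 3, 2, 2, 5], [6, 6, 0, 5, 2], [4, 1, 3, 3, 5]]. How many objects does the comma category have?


Objects of (F downarrow G) are triples (a, b, h: F(a)->G(b)).
The count equals the sum of all entries in the hom-matrix.
sum(row 0) = 21
sum(row 1) = 26
sum(row 2) = 15
sum(row 3) = 19
sum(row 4) = 16
Grand total = 97

97


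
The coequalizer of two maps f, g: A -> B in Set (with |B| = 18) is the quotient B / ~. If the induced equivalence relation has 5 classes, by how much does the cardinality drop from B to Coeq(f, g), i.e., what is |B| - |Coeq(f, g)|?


The coequalizer Coeq(f, g) = B / ~ has one element per equivalence class.
|B| = 18, |Coeq(f, g)| = 5.
|B| - |Coeq(f, g)| = 18 - 5 = 13.

13


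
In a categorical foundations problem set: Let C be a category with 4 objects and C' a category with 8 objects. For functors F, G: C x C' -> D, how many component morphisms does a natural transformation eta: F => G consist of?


A natural transformation eta: F => G assigns one component morphism per
object of the domain category.
The domain is the product category C x C', so
|Ob(C x C')| = |Ob(C)| * |Ob(C')| = 4 * 8 = 32.
Therefore eta has 32 component morphisms.

32


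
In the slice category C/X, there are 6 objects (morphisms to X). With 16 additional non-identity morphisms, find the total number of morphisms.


In the slice category C/X, objects are morphisms to X.
Identity morphisms: 6 (one per object of C/X).
Non-identity morphisms: 16.
Total = 6 + 16 = 22

22


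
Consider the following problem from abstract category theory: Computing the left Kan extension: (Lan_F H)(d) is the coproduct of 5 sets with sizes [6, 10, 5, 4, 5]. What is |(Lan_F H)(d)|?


Pointwise, the left Kan extension (Lan_F H)(d) is the colimit, indexed
by the comma category (F downarrow d), of H composed with the
projection (F downarrow d) -> C. Here that colimit is given
as a coproduct (disjoint union) of sets, so its cardinality is the
sum of the sizes of the summands.
Coproduct of sets with sizes: 6 + 10 + 5 + 4 + 5
= 30

30


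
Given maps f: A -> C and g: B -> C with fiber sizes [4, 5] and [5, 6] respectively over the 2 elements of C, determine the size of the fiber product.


The pullback A x_C B consists of pairs (a, b) with f(a) = g(b).
For each element c in C, the fiber product has |f^-1(c)| * |g^-1(c)| elements.
Summing over C: 4 * 5 + 5 * 6
= 20 + 30 = 50

50


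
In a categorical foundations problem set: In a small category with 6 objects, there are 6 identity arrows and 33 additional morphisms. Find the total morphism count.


Each object has an identity morphism, giving 6 identities.
Adding the 33 non-identity morphisms:
Total = 6 + 33 = 39

39


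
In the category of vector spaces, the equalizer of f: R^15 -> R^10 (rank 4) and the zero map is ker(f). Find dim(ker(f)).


The equalizer of f and the zero map is ker(f).
By the rank-nullity theorem: dim(ker(f)) = dim(domain) - rank(f).
dim(ker(f)) = 15 - 4 = 11

11


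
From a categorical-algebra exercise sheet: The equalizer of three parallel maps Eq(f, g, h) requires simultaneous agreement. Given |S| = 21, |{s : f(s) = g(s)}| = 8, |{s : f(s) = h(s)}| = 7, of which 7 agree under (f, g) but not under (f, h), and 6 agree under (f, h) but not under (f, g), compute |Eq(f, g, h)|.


Eq(f, g, h) is the triple-agreement set: points in S where all three
maps take the same value. Using inclusion-exclusion on the pairwise data:
Pair (f, g) agrees on 8 points; pair (f, h) on 7 points.
Points agreeing under (f, g) but not (f, h) = 7; under (f, h) but not (f, g) = 6.
Triple-agreement = agreement-in-(f, g) minus points that agree under (f, g) but not (f, h):
|Eq(f, g, h)| = 8 - 7 = 1
(cross-check via (f, h): 7 - 6 = 1.)

1


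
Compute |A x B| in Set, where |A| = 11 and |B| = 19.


In Set, the product A x B is the Cartesian product.
By the universal property, |A x B| = |A| * |B|.
|A x B| = 11 * 19 = 209

209


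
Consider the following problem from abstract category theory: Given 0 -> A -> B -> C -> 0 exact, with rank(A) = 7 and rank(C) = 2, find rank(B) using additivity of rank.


For a short exact sequence 0 -> A -> B -> C -> 0,
rank is additive: rank(B) = rank(A) + rank(C).
rank(B) = 7 + 2 = 9

9


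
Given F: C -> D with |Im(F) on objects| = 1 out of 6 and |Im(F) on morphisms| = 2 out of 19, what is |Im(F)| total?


The image of F consists of distinct objects and distinct morphisms.
|Im(F)| on objects = 1
|Im(F)| on morphisms = 2
Total image cardinality = 1 + 2 = 3

3


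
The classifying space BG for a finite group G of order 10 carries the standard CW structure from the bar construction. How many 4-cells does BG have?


In the bar-construction CW model of BG, the n-cells are indexed by
n-tuples [g_1|...|g_n] of non-identity elements of G (degenerate
simplices with some g_i = e do not contribute cells), so there are
(|G| - 1)^n n-cells.
For dim = 4 with |G| = 10:
cells = (10 - 1)^4 = 9^4 = 6561

6561


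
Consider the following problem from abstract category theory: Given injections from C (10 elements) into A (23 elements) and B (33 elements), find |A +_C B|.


The pushout A +_C B identifies the images of C in A and B.
|A +_C B| = |A| + |B| - |C| (for injections).
= 23 + 33 - 10 = 46

46


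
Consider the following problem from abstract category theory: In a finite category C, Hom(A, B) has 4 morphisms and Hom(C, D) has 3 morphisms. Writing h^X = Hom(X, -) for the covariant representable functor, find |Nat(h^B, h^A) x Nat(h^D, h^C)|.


By the Yoneda lemma, Nat(h^B, h^A) is isomorphic to Hom(A, B),
so |Nat(h^B, h^A)| = |Hom(A, B)| and |Nat(h^D, h^C)| = |Hom(C, D)|.
|Hom(A, B)| = 4, |Hom(C, D)| = 3.
|Nat(h^B, h^A) x Nat(h^D, h^C)| = 4 * 3 = 12

12


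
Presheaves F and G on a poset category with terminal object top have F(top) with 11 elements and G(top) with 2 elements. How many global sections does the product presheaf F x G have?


Global sections of a presheaf on a poset with terminal top satisfy
Gamma(H) ~ H(top). Presheaves admit pointwise products, so
(F x G)(top) = F(top) x G(top) (Cartesian product).
|Gamma(F x G)| = |F(top)| * |G(top)| = 11 * 2 = 22.

22


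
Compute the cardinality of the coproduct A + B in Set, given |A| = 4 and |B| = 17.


In Set, the coproduct A + B is the disjoint union.
|A + B| = |A| + |B| = 4 + 17 = 21

21


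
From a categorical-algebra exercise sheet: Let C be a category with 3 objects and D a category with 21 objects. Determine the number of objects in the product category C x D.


The product category C x D has objects that are pairs (c, d).
Number of pairs = |Ob(C)| * |Ob(D)| = 3 * 21 = 63

63


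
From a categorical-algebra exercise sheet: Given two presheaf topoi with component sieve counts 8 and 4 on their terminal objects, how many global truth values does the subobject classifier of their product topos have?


In a product of presheaf topoi E_1 x E_2, the subobject classifier
is Omega = Omega_1 x Omega_2 (componentwise), so
|Omega(top)| = |Omega_1(top_1)| * |Omega_2(top_2)|.
= 8 * 4 = 32.

32


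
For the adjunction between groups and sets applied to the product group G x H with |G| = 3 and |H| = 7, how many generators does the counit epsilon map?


The counit epsilon_K: F(U(K)) -> K of the Free-Forgetful adjunction
maps |K| generators of F(U(K)) into K. For K = G x H (the product group),
|G x H| = |G| * |H|.
Total generators mapped = 3 * 7 = 21.

21


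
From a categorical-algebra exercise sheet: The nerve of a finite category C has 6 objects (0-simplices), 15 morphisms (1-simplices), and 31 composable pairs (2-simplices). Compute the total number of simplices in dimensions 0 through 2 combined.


The 2-skeleton of the nerve N(C) consists of simplices in dimensions 0, 1, 2:
  |N(C)_0| = 6 (objects)
  |N(C)_1| = 15 (morphisms)
  |N(C)_2| = 31 (composable pairs)
Total = 6 + 15 + 31 = 52

52


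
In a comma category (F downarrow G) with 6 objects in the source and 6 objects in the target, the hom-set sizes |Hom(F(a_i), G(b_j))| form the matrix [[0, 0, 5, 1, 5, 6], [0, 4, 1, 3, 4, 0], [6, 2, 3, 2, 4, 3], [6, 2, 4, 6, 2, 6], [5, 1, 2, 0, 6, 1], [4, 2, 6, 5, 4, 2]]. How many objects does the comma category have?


Objects of (F downarrow G) are triples (a, b, h: F(a)->G(b)).
The count equals the sum of all entries in the hom-matrix.
sum(row 0) = 17
sum(row 1) = 12
sum(row 2) = 20
sum(row 3) = 26
sum(row 4) = 15
sum(row 5) = 23
Grand total = 113

113


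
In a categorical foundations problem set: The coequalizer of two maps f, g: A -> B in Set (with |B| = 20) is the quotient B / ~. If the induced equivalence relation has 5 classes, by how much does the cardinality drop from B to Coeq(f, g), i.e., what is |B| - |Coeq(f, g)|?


The coequalizer Coeq(f, g) = B / ~ has one element per equivalence class.
|B| = 20, |Coeq(f, g)| = 5.
|B| - |Coeq(f, g)| = 20 - 5 = 15.

15


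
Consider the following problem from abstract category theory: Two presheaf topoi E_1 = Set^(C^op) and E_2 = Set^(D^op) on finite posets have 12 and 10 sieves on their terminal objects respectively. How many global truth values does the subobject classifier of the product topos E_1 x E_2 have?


In a product of presheaf topoi E_1 x E_2, the subobject classifier
is Omega = Omega_1 x Omega_2 (componentwise), so
|Omega(top)| = |Omega_1(top_1)| * |Omega_2(top_2)|.
= 12 * 10 = 120.

120


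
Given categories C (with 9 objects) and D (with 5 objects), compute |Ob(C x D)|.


The product category C x D has objects that are pairs (c, d).
Number of pairs = |Ob(C)| * |Ob(D)| = 9 * 5 = 45

45


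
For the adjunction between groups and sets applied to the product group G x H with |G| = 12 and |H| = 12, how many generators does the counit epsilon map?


The counit epsilon_K: F(U(K)) -> K of the Free-Forgetful adjunction
maps |K| generators of F(U(K)) into K. For K = G x H (the product group),
|G x H| = |G| * |H|.
Total generators mapped = 12 * 12 = 144.

144


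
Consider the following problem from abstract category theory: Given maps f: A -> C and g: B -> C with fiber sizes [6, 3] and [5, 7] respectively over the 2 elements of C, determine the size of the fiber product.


The pullback A x_C B consists of pairs (a, b) with f(a) = g(b).
For each element c in C, the fiber product has |f^-1(c)| * |g^-1(c)| elements.
Summing over C: 6 * 5 + 3 * 7
= 30 + 21 = 51

51


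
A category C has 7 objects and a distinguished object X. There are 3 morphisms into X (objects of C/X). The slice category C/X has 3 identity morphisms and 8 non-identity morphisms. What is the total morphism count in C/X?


In the slice category C/X, objects are morphisms to X.
Identity morphisms: 3 (one per object of C/X).
Non-identity morphisms: 8.
Total = 3 + 8 = 11

11


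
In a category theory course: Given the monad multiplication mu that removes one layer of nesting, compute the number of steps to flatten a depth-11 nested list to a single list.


Each application of mu: T^2 -> T removes one layer of nesting.
Starting at depth 11 (i.e., T^11(X)), we need to reach T(X).
Number of mu applications = 11 - 1 = 10

10


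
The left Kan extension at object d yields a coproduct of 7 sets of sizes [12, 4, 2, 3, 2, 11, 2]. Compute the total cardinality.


Pointwise, the left Kan extension (Lan_F H)(d) is the colimit, indexed
by the comma category (F downarrow d), of H composed with the
projection (F downarrow d) -> C. Here that colimit is given
as a coproduct (disjoint union) of sets, so its cardinality is the
sum of the sizes of the summands.
Coproduct of sets with sizes: 12 + 4 + 2 + 3 + 2 + 11 + 2
= 36

36


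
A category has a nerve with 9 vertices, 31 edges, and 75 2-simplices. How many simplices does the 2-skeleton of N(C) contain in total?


The 2-skeleton of the nerve N(C) consists of simplices in dimensions 0, 1, 2:
  |N(C)_0| = 9 (objects)
  |N(C)_1| = 31 (morphisms)
  |N(C)_2| = 75 (composable pairs)
Total = 9 + 31 + 75 = 115

115


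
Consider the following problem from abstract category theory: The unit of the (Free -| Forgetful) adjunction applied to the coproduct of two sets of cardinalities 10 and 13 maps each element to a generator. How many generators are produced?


The unit eta_X: X -> U(F(X)) of the Free-Forgetful adjunction
maps each element of X to a generator of F(X). For X = S + T (disjoint
union in Set), |S + T| = |S| + |T|.
Total mappings = 10 + 13 = 23.

23


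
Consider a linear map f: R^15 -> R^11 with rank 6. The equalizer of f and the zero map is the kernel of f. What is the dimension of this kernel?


The equalizer of f and the zero map is ker(f).
By the rank-nullity theorem: dim(ker(f)) = dim(domain) - rank(f).
dim(ker(f)) = 15 - 6 = 9

9


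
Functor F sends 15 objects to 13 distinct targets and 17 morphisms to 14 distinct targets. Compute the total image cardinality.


The image of F consists of distinct objects and distinct morphisms.
|Im(F)| on objects = 13
|Im(F)| on morphisms = 14
Total image cardinality = 13 + 14 = 27

27


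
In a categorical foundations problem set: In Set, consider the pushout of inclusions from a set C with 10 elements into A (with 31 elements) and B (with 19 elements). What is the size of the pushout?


The pushout A +_C B identifies the images of C in A and B.
|A +_C B| = |A| + |B| - |C| (for injections).
= 31 + 19 - 10 = 40

40


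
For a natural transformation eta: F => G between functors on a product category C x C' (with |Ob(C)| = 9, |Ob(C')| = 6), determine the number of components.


A natural transformation eta: F => G assigns one component morphism per
object of the domain category.
The domain is the product category C x C', so
|Ob(C x C')| = |Ob(C)| * |Ob(C')| = 9 * 6 = 54.
Therefore eta has 54 component morphisms.

54


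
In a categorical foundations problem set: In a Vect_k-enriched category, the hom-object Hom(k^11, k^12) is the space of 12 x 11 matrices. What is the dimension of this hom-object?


In Vect-enriched categories, Hom(k^n, k^m) is the space of m x n matrices.
dim(Hom(k^11, k^12)) = 12 * 11 = 132

132


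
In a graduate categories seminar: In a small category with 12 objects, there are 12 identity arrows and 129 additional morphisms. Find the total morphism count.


Each object has an identity morphism, giving 12 identities.
Adding the 129 non-identity morphisms:
Total = 12 + 129 = 141

141


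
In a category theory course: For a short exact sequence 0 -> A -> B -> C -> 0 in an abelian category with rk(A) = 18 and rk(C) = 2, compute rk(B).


For a short exact sequence 0 -> A -> B -> C -> 0,
rank is additive: rank(B) = rank(A) + rank(C).
rank(B) = 18 + 2 = 20

20


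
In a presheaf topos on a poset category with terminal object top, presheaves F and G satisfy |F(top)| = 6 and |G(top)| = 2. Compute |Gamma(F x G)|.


Global sections of a presheaf on a poset with terminal top satisfy
Gamma(H) ~ H(top). Presheaves admit pointwise products, so
(F x G)(top) = F(top) x G(top) (Cartesian product).
|Gamma(F x G)| = |F(top)| * |G(top)| = 6 * 2 = 12.

12


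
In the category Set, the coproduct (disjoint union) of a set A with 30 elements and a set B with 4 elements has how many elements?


In Set, the coproduct A + B is the disjoint union.
|A + B| = |A| + |B| = 30 + 4 = 34

34


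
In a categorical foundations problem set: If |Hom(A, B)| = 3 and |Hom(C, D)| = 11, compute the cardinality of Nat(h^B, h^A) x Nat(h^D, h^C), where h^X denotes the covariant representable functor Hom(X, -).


By the Yoneda lemma, Nat(h^B, h^A) is isomorphic to Hom(A, B),
so |Nat(h^B, h^A)| = |Hom(A, B)| and |Nat(h^D, h^C)| = |Hom(C, D)|.
|Hom(A, B)| = 3, |Hom(C, D)| = 11.
|Nat(h^B, h^A) x Nat(h^D, h^C)| = 3 * 11 = 33

33


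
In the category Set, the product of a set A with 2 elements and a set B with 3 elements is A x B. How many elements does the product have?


In Set, the product A x B is the Cartesian product.
By the universal property, |A x B| = |A| * |B|.
|A x B| = 2 * 3 = 6

6


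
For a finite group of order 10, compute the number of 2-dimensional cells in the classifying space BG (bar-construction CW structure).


In the bar-construction CW model of BG, the n-cells are indexed by
n-tuples [g_1|...|g_n] of non-identity elements of G (degenerate
simplices with some g_i = e do not contribute cells), so there are
(|G| - 1)^n n-cells.
For dim = 2 with |G| = 10:
cells = (10 - 1)^2 = 9^2 = 81

81


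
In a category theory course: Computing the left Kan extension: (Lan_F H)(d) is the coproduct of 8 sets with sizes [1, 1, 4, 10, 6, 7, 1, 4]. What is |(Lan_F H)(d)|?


Pointwise, the left Kan extension (Lan_F H)(d) is the colimit, indexed
by the comma category (F downarrow d), of H composed with the
projection (F downarrow d) -> C. Here that colimit is given
as a coproduct (disjoint union) of sets, so its cardinality is the
sum of the sizes of the summands.
Coproduct of sets with sizes: 1 + 1 + 4 + 10 + 6 + 7 + 1 + 4
= 34

34


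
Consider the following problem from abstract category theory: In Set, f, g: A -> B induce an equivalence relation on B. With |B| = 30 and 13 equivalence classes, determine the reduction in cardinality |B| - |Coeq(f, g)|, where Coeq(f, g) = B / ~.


The coequalizer Coeq(f, g) = B / ~ has one element per equivalence class.
|B| = 30, |Coeq(f, g)| = 13.
|B| - |Coeq(f, g)| = 30 - 13 = 17.

17


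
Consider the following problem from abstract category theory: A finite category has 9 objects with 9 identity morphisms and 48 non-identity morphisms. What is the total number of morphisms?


Each object has an identity morphism, giving 9 identities.
Adding the 48 non-identity morphisms:
Total = 9 + 48 = 57

57


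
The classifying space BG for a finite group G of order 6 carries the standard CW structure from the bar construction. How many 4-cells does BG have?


In the bar-construction CW model of BG, the n-cells are indexed by
n-tuples [g_1|...|g_n] of non-identity elements of G (degenerate
simplices with some g_i = e do not contribute cells), so there are
(|G| - 1)^n n-cells.
For dim = 4 with |G| = 6:
cells = (6 - 1)^4 = 5^4 = 625

625


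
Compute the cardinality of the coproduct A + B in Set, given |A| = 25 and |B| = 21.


In Set, the coproduct A + B is the disjoint union.
|A + B| = |A| + |B| = 25 + 21 = 46

46


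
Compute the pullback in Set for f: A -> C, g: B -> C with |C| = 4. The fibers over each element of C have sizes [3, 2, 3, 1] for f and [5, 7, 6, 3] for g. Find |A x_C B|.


The pullback A x_C B consists of pairs (a, b) with f(a) = g(b).
For each element c in C, the fiber product has |f^-1(c)| * |g^-1(c)| elements.
Summing over C: 3 * 5 + 2 * 7 + 3 * 6 + 1 * 3
= 15 + 14 + 18 + 3 = 50

50


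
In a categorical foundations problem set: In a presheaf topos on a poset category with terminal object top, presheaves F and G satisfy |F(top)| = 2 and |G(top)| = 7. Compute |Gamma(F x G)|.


Global sections of a presheaf on a poset with terminal top satisfy
Gamma(H) ~ H(top). Presheaves admit pointwise products, so
(F x G)(top) = F(top) x G(top) (Cartesian product).
|Gamma(F x G)| = |F(top)| * |G(top)| = 2 * 7 = 14.

14


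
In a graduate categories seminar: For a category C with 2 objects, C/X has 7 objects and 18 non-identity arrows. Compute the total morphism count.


In the slice category C/X, objects are morphisms to X.
Identity morphisms: 7 (one per object of C/X).
Non-identity morphisms: 18.
Total = 7 + 18 = 25

25


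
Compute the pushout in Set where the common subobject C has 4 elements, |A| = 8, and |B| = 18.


The pushout A +_C B identifies the images of C in A and B.
|A +_C B| = |A| + |B| - |C| (for injections).
= 8 + 18 - 4 = 22

22


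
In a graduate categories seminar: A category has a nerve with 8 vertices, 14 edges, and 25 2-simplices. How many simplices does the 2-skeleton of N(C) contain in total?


The 2-skeleton of the nerve N(C) consists of simplices in dimensions 0, 1, 2:
  |N(C)_0| = 8 (objects)
  |N(C)_1| = 14 (morphisms)
  |N(C)_2| = 25 (composable pairs)
Total = 8 + 14 + 25 = 47

47


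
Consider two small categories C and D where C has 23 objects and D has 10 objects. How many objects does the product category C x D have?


The product category C x D has objects that are pairs (c, d).
Number of pairs = |Ob(C)| * |Ob(D)| = 23 * 10 = 230

230
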